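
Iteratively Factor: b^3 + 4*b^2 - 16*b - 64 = (b + 4)*(b^2 - 16) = (b + 4)^2*(b - 4)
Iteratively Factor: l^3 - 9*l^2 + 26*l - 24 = (l - 2)*(l^2 - 7*l + 12) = (l - 3)*(l - 2)*(l - 4)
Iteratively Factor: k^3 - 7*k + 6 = (k + 3)*(k^2 - 3*k + 2) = (k - 1)*(k + 3)*(k - 2)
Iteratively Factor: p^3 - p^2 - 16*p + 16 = (p + 4)*(p^2 - 5*p + 4) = (p - 1)*(p + 4)*(p - 4)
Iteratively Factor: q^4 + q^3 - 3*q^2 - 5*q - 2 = (q + 1)*(q^3 - 3*q - 2) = (q - 2)*(q + 1)*(q^2 + 2*q + 1) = (q - 2)*(q + 1)^2*(q + 1)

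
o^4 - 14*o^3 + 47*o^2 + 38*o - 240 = (o - 8)*(o - 5)*(o - 3)*(o + 2)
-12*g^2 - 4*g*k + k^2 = (-6*g + k)*(2*g + k)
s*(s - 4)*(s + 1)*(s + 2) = s^4 - s^3 - 10*s^2 - 8*s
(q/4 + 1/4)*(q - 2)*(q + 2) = q^3/4 + q^2/4 - q - 1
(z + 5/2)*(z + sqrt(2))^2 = z^3 + 5*z^2/2 + 2*sqrt(2)*z^2 + 2*z + 5*sqrt(2)*z + 5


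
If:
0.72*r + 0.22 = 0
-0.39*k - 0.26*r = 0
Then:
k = 0.20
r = -0.31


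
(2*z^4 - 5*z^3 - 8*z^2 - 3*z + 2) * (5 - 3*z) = -6*z^5 + 25*z^4 - z^3 - 31*z^2 - 21*z + 10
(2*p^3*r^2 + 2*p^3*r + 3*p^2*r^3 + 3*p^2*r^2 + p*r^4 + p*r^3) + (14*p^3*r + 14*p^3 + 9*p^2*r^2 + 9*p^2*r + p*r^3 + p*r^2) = 2*p^3*r^2 + 16*p^3*r + 14*p^3 + 3*p^2*r^3 + 12*p^2*r^2 + 9*p^2*r + p*r^4 + 2*p*r^3 + p*r^2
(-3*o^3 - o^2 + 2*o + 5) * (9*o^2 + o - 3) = -27*o^5 - 12*o^4 + 26*o^3 + 50*o^2 - o - 15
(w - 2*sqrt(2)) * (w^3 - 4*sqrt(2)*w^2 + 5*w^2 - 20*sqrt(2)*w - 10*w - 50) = w^4 - 6*sqrt(2)*w^3 + 5*w^3 - 30*sqrt(2)*w^2 + 6*w^2 + 20*sqrt(2)*w + 30*w + 100*sqrt(2)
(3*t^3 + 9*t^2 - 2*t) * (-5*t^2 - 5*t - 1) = -15*t^5 - 60*t^4 - 38*t^3 + t^2 + 2*t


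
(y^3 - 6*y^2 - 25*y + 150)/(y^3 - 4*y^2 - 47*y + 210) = (y + 5)/(y + 7)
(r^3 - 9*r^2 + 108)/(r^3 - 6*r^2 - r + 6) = (r^2 - 3*r - 18)/(r^2 - 1)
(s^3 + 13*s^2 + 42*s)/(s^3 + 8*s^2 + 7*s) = (s + 6)/(s + 1)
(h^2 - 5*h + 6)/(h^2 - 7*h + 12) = (h - 2)/(h - 4)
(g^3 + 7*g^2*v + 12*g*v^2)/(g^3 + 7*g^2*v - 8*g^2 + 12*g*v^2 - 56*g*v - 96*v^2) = g/(g - 8)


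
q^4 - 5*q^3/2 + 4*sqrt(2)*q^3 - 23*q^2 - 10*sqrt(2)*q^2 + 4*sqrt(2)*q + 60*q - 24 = (q - 2)*(q - 1/2)*(q - 2*sqrt(2))*(q + 6*sqrt(2))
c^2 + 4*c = c*(c + 4)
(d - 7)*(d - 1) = d^2 - 8*d + 7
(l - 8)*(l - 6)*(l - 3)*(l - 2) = l^4 - 19*l^3 + 124*l^2 - 324*l + 288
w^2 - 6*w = w*(w - 6)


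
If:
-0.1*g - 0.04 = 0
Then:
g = -0.40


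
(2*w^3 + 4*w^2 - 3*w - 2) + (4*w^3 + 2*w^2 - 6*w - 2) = 6*w^3 + 6*w^2 - 9*w - 4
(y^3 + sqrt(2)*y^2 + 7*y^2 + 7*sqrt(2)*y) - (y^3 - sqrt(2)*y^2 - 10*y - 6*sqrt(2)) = 2*sqrt(2)*y^2 + 7*y^2 + 7*sqrt(2)*y + 10*y + 6*sqrt(2)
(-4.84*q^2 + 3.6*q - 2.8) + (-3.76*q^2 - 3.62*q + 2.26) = -8.6*q^2 - 0.02*q - 0.54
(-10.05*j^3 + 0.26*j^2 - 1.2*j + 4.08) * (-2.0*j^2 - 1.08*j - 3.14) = 20.1*j^5 + 10.334*j^4 + 33.6762*j^3 - 7.6804*j^2 - 0.638400000000001*j - 12.8112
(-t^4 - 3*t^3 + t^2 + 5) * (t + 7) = -t^5 - 10*t^4 - 20*t^3 + 7*t^2 + 5*t + 35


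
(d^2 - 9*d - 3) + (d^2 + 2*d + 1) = 2*d^2 - 7*d - 2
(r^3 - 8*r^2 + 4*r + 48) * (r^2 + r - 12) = r^5 - 7*r^4 - 16*r^3 + 148*r^2 - 576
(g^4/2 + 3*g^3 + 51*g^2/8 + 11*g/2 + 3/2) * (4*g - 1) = 2*g^5 + 23*g^4/2 + 45*g^3/2 + 125*g^2/8 + g/2 - 3/2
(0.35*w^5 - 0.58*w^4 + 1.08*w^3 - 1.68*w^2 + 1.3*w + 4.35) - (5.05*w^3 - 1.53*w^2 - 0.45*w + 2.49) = 0.35*w^5 - 0.58*w^4 - 3.97*w^3 - 0.15*w^2 + 1.75*w + 1.86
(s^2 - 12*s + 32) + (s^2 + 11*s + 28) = 2*s^2 - s + 60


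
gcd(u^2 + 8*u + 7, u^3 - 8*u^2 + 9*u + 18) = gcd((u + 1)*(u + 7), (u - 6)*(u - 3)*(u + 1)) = u + 1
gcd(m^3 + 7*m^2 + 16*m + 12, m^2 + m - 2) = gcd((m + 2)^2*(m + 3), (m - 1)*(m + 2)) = m + 2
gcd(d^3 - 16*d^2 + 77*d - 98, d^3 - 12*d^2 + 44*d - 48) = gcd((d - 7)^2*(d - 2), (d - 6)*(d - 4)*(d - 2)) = d - 2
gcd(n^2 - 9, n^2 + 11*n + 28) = 1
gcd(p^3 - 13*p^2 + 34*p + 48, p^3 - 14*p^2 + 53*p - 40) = p - 8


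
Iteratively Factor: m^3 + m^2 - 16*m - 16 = (m + 1)*(m^2 - 16) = (m + 1)*(m + 4)*(m - 4)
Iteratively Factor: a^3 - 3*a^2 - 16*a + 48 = (a - 3)*(a^2 - 16) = (a - 4)*(a - 3)*(a + 4)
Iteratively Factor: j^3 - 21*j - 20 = (j + 4)*(j^2 - 4*j - 5) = (j + 1)*(j + 4)*(j - 5)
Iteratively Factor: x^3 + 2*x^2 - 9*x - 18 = (x + 2)*(x^2 - 9) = (x - 3)*(x + 2)*(x + 3)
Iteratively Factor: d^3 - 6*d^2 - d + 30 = (d - 3)*(d^2 - 3*d - 10) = (d - 3)*(d + 2)*(d - 5)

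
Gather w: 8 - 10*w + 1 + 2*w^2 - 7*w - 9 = 2*w^2 - 17*w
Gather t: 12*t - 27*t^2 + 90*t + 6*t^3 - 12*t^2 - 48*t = 6*t^3 - 39*t^2 + 54*t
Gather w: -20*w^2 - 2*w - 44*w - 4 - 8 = -20*w^2 - 46*w - 12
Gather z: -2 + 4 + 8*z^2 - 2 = 8*z^2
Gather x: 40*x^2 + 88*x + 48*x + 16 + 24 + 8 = 40*x^2 + 136*x + 48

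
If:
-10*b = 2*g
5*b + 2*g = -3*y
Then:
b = 3*y/5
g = -3*y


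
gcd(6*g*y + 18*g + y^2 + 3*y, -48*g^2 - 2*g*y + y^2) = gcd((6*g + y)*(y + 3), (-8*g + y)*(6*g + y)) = 6*g + y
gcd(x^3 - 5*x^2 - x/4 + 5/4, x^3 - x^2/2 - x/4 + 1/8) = x^2 - 1/4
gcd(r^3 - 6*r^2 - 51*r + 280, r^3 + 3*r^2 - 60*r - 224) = r^2 - r - 56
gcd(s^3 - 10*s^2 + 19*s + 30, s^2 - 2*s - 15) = s - 5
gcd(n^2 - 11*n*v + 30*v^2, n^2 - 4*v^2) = 1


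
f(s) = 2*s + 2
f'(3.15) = 2.00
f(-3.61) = -5.22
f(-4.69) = -7.38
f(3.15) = 8.30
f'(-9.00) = 2.00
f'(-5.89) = 2.00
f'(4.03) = 2.00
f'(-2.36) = 2.00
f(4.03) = 10.06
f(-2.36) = -2.72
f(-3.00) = -4.00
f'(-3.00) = 2.00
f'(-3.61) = 2.00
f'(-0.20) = 2.00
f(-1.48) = -0.96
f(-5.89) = -9.78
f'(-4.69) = 2.00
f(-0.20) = 1.60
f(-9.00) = -16.00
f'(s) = 2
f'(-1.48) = 2.00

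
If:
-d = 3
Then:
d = -3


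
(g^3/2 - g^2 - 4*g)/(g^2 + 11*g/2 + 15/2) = g*(g^2 - 2*g - 8)/(2*g^2 + 11*g + 15)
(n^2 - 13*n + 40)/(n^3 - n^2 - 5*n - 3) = (-n^2 + 13*n - 40)/(-n^3 + n^2 + 5*n + 3)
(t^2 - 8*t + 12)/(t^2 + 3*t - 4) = (t^2 - 8*t + 12)/(t^2 + 3*t - 4)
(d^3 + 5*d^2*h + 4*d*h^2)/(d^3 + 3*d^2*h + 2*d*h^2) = (d + 4*h)/(d + 2*h)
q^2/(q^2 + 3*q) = q/(q + 3)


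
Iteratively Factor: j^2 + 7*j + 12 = (j + 3)*(j + 4)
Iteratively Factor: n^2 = (n)*(n)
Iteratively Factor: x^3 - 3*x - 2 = (x - 2)*(x^2 + 2*x + 1) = (x - 2)*(x + 1)*(x + 1)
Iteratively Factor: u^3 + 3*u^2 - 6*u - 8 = (u - 2)*(u^2 + 5*u + 4) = (u - 2)*(u + 4)*(u + 1)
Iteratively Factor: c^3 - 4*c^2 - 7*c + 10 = (c + 2)*(c^2 - 6*c + 5) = (c - 1)*(c + 2)*(c - 5)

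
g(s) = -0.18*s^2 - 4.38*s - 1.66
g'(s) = -0.36*s - 4.38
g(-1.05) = 2.74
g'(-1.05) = -4.00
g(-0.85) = 1.93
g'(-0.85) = -4.07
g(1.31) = -7.71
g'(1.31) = -4.85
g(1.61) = -9.18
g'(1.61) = -4.96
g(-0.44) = 0.23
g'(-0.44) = -4.22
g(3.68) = -20.22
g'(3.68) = -5.70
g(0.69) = -4.77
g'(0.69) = -4.63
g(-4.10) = 13.27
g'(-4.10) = -2.90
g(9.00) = -55.66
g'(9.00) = -7.62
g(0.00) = -1.66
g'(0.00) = -4.38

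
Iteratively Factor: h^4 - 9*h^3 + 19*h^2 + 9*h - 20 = (h - 4)*(h^3 - 5*h^2 - h + 5) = (h - 4)*(h - 1)*(h^2 - 4*h - 5) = (h - 5)*(h - 4)*(h - 1)*(h + 1)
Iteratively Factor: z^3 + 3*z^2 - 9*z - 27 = (z - 3)*(z^2 + 6*z + 9) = (z - 3)*(z + 3)*(z + 3)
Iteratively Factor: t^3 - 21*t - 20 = (t + 4)*(t^2 - 4*t - 5) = (t - 5)*(t + 4)*(t + 1)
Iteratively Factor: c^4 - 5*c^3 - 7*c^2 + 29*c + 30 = (c + 2)*(c^3 - 7*c^2 + 7*c + 15) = (c + 1)*(c + 2)*(c^2 - 8*c + 15) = (c - 5)*(c + 1)*(c + 2)*(c - 3)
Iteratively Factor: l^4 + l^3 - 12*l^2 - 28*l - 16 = (l + 1)*(l^3 - 12*l - 16) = (l + 1)*(l + 2)*(l^2 - 2*l - 8) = (l + 1)*(l + 2)^2*(l - 4)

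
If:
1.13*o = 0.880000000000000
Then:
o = 0.78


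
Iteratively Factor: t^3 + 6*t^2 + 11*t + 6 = (t + 1)*(t^2 + 5*t + 6) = (t + 1)*(t + 2)*(t + 3)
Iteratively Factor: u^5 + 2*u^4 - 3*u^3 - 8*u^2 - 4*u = (u + 1)*(u^4 + u^3 - 4*u^2 - 4*u) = (u + 1)*(u + 2)*(u^3 - u^2 - 2*u) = (u - 2)*(u + 1)*(u + 2)*(u^2 + u) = u*(u - 2)*(u + 1)*(u + 2)*(u + 1)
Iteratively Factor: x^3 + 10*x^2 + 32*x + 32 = (x + 2)*(x^2 + 8*x + 16) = (x + 2)*(x + 4)*(x + 4)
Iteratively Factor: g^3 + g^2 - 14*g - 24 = (g + 3)*(g^2 - 2*g - 8) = (g - 4)*(g + 3)*(g + 2)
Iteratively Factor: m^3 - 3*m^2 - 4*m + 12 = (m - 2)*(m^2 - m - 6) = (m - 2)*(m + 2)*(m - 3)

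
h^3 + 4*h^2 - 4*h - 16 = (h - 2)*(h + 2)*(h + 4)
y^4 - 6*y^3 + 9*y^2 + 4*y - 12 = (y - 3)*(y - 2)^2*(y + 1)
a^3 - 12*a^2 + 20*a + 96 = (a - 8)*(a - 6)*(a + 2)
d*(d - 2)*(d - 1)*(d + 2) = d^4 - d^3 - 4*d^2 + 4*d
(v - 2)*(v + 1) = v^2 - v - 2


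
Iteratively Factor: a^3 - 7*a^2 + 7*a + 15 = (a - 3)*(a^2 - 4*a - 5) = (a - 3)*(a + 1)*(a - 5)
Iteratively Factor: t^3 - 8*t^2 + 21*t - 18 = (t - 3)*(t^2 - 5*t + 6) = (t - 3)^2*(t - 2)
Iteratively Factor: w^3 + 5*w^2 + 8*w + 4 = (w + 2)*(w^2 + 3*w + 2) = (w + 1)*(w + 2)*(w + 2)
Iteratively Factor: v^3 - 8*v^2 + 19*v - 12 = (v - 3)*(v^2 - 5*v + 4) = (v - 3)*(v - 1)*(v - 4)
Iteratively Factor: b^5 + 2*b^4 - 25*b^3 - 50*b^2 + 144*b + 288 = (b + 3)*(b^4 - b^3 - 22*b^2 + 16*b + 96) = (b - 4)*(b + 3)*(b^3 + 3*b^2 - 10*b - 24) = (b - 4)*(b - 3)*(b + 3)*(b^2 + 6*b + 8) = (b - 4)*(b - 3)*(b + 3)*(b + 4)*(b + 2)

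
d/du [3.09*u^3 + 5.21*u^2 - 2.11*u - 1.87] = 9.27*u^2 + 10.42*u - 2.11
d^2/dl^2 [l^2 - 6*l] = 2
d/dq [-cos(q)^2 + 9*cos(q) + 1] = (2*cos(q) - 9)*sin(q)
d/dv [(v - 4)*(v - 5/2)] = 2*v - 13/2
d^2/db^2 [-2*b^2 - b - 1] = -4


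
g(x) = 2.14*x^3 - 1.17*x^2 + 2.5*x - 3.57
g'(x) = 6.42*x^2 - 2.34*x + 2.5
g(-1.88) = -26.62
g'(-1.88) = 29.59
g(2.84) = 43.11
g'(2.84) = 47.64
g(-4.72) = -266.47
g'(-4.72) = 156.57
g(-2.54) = -52.54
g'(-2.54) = 49.86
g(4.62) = 194.03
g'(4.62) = 128.72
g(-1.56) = -18.44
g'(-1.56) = 21.77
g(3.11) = 57.26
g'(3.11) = 57.32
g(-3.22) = -95.20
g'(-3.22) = 76.60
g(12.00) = 3555.87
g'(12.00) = 898.90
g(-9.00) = -1680.90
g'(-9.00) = 543.58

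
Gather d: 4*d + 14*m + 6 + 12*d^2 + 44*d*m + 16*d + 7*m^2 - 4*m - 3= 12*d^2 + d*(44*m + 20) + 7*m^2 + 10*m + 3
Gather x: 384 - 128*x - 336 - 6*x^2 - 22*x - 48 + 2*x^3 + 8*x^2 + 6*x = 2*x^3 + 2*x^2 - 144*x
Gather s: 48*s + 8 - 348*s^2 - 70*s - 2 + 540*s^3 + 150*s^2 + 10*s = 540*s^3 - 198*s^2 - 12*s + 6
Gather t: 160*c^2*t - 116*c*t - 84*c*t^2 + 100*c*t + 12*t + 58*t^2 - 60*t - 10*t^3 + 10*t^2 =-10*t^3 + t^2*(68 - 84*c) + t*(160*c^2 - 16*c - 48)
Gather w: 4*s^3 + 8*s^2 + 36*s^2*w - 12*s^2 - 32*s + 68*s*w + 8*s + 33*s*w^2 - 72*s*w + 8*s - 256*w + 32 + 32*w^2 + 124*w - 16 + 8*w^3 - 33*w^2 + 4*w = 4*s^3 - 4*s^2 - 16*s + 8*w^3 + w^2*(33*s - 1) + w*(36*s^2 - 4*s - 128) + 16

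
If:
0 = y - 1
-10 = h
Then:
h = -10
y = 1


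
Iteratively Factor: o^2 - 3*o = (o - 3)*(o)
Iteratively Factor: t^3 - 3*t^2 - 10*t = (t + 2)*(t^2 - 5*t) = t*(t + 2)*(t - 5)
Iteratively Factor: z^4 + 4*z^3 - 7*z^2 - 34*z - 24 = (z + 4)*(z^3 - 7*z - 6) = (z + 2)*(z + 4)*(z^2 - 2*z - 3) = (z - 3)*(z + 2)*(z + 4)*(z + 1)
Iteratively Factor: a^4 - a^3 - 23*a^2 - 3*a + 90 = (a + 3)*(a^3 - 4*a^2 - 11*a + 30) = (a - 2)*(a + 3)*(a^2 - 2*a - 15) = (a - 5)*(a - 2)*(a + 3)*(a + 3)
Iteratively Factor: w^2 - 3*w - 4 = (w + 1)*(w - 4)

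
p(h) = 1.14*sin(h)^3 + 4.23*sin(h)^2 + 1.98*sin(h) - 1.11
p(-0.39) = -1.31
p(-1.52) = -0.00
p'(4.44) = 0.81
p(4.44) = -0.11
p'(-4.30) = -5.05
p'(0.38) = 5.19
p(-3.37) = -0.43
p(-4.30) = 5.13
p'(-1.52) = -0.16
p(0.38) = 0.26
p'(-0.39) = -0.69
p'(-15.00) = 1.58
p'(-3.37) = -3.97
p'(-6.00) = 4.43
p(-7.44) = -0.25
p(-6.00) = -0.20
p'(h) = 3.42*sin(h)^2*cos(h) + 8.46*sin(h)*cos(h) + 1.98*cos(h)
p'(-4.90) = 2.54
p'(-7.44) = -1.17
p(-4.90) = 6.00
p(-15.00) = -0.92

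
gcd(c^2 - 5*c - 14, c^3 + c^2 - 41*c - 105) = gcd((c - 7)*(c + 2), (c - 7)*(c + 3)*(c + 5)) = c - 7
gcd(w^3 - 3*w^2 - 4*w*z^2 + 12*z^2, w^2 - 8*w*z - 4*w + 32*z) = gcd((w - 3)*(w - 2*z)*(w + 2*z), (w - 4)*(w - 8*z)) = 1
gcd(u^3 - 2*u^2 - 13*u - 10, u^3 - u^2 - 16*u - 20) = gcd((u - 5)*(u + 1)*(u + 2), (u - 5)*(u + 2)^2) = u^2 - 3*u - 10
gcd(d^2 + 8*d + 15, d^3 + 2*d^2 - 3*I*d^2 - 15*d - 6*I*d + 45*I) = d + 5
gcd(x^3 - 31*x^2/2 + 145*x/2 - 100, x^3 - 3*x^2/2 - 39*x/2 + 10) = x - 5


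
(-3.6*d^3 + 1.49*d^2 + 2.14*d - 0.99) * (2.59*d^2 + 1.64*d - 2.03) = -9.324*d^5 - 2.0449*d^4 + 15.2942*d^3 - 2.0792*d^2 - 5.9678*d + 2.0097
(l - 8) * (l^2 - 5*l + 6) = l^3 - 13*l^2 + 46*l - 48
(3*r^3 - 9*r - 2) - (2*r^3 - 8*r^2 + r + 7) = r^3 + 8*r^2 - 10*r - 9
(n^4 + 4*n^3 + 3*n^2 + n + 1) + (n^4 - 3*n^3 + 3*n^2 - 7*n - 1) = 2*n^4 + n^3 + 6*n^2 - 6*n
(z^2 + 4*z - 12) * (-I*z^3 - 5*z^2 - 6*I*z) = -I*z^5 - 5*z^4 - 4*I*z^4 - 20*z^3 + 6*I*z^3 + 60*z^2 - 24*I*z^2 + 72*I*z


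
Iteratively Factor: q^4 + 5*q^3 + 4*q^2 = (q + 4)*(q^3 + q^2) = q*(q + 4)*(q^2 + q) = q^2*(q + 4)*(q + 1)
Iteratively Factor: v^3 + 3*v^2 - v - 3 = (v - 1)*(v^2 + 4*v + 3) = (v - 1)*(v + 3)*(v + 1)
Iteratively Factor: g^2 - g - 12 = (g + 3)*(g - 4)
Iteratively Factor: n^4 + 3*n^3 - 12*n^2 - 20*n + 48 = (n - 2)*(n^3 + 5*n^2 - 2*n - 24) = (n - 2)*(n + 4)*(n^2 + n - 6) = (n - 2)*(n + 3)*(n + 4)*(n - 2)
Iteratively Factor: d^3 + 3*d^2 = (d)*(d^2 + 3*d) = d^2*(d + 3)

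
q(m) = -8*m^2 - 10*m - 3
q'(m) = -16*m - 10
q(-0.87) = -0.36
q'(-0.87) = 3.92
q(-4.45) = -116.92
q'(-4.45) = 61.20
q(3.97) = -168.79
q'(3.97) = -73.52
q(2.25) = -66.00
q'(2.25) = -46.00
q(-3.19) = -52.51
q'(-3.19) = 41.04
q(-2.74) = -35.66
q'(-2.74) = 33.84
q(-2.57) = -30.14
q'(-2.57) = 31.12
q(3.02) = -106.16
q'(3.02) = -58.32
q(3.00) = -105.00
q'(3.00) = -58.00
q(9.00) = -741.00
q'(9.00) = -154.00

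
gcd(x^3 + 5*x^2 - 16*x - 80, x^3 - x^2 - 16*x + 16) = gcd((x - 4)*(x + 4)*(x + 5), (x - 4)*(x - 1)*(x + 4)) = x^2 - 16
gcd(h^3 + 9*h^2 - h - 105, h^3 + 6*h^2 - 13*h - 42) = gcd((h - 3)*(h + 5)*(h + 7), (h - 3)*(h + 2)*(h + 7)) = h^2 + 4*h - 21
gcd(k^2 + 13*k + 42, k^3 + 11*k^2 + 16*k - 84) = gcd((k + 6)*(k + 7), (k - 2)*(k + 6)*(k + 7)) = k^2 + 13*k + 42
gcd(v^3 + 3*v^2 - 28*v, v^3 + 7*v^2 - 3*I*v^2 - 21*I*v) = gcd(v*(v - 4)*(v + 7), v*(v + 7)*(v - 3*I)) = v^2 + 7*v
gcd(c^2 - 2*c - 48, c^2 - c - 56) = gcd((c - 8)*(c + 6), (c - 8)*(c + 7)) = c - 8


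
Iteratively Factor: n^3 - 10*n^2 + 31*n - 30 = (n - 3)*(n^2 - 7*n + 10) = (n - 5)*(n - 3)*(n - 2)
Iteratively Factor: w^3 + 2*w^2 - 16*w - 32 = (w - 4)*(w^2 + 6*w + 8) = (w - 4)*(w + 2)*(w + 4)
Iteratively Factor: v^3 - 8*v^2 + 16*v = (v)*(v^2 - 8*v + 16) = v*(v - 4)*(v - 4)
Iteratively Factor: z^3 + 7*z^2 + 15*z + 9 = (z + 3)*(z^2 + 4*z + 3) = (z + 1)*(z + 3)*(z + 3)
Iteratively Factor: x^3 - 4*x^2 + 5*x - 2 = (x - 1)*(x^2 - 3*x + 2) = (x - 1)^2*(x - 2)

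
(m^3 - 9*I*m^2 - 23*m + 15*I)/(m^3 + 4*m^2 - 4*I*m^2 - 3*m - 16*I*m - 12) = (m - 5*I)/(m + 4)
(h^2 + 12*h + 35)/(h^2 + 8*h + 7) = (h + 5)/(h + 1)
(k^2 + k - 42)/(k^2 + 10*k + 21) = (k - 6)/(k + 3)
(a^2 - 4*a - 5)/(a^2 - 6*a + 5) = (a + 1)/(a - 1)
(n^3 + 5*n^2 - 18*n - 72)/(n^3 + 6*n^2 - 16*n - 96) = (n + 3)/(n + 4)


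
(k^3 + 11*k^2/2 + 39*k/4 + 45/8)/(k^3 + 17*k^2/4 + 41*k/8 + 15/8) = (4*k^2 + 12*k + 9)/(4*k^2 + 7*k + 3)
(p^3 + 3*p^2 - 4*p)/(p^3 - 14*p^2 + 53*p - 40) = p*(p + 4)/(p^2 - 13*p + 40)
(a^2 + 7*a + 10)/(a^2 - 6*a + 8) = (a^2 + 7*a + 10)/(a^2 - 6*a + 8)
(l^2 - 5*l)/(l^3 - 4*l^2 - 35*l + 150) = l/(l^2 + l - 30)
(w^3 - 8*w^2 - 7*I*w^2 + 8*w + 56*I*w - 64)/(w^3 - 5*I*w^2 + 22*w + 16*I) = (w - 8)/(w + 2*I)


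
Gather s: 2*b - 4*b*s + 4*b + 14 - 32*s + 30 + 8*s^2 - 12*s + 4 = 6*b + 8*s^2 + s*(-4*b - 44) + 48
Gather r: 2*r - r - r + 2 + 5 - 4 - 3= 0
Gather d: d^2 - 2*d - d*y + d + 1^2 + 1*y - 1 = d^2 + d*(-y - 1) + y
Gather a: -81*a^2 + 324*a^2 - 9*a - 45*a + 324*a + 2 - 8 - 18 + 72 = 243*a^2 + 270*a + 48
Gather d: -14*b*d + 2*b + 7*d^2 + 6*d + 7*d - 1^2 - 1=2*b + 7*d^2 + d*(13 - 14*b) - 2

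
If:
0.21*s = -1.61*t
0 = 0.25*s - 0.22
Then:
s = 0.88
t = -0.11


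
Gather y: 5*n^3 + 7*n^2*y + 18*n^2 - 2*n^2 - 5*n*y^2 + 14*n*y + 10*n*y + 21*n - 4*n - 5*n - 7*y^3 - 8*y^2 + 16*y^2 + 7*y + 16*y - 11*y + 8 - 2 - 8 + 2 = 5*n^3 + 16*n^2 + 12*n - 7*y^3 + y^2*(8 - 5*n) + y*(7*n^2 + 24*n + 12)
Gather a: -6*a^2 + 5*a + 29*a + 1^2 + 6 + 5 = -6*a^2 + 34*a + 12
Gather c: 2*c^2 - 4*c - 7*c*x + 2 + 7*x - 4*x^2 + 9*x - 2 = 2*c^2 + c*(-7*x - 4) - 4*x^2 + 16*x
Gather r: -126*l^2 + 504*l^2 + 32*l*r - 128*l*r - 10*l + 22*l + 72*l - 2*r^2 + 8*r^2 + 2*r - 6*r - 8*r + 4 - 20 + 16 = 378*l^2 + 84*l + 6*r^2 + r*(-96*l - 12)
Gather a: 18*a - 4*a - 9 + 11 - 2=14*a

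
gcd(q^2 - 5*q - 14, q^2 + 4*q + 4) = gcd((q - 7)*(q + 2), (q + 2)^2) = q + 2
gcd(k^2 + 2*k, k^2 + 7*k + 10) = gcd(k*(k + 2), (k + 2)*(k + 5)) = k + 2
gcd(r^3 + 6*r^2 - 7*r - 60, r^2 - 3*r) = r - 3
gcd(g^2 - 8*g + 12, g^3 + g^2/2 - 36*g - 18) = g - 6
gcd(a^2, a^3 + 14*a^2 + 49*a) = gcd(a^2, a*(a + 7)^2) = a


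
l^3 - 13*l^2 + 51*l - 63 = (l - 7)*(l - 3)^2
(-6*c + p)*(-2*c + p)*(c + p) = 12*c^3 + 4*c^2*p - 7*c*p^2 + p^3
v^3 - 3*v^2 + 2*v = v*(v - 2)*(v - 1)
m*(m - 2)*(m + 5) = m^3 + 3*m^2 - 10*m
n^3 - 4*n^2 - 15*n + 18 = (n - 6)*(n - 1)*(n + 3)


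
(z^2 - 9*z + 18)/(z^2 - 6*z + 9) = (z - 6)/(z - 3)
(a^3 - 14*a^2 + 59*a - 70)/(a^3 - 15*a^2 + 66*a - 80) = (a - 7)/(a - 8)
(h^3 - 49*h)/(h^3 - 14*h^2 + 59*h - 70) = h*(h + 7)/(h^2 - 7*h + 10)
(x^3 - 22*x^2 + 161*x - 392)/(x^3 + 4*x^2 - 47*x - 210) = (x^2 - 15*x + 56)/(x^2 + 11*x + 30)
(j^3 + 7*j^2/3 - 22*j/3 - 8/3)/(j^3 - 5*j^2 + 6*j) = (3*j^2 + 13*j + 4)/(3*j*(j - 3))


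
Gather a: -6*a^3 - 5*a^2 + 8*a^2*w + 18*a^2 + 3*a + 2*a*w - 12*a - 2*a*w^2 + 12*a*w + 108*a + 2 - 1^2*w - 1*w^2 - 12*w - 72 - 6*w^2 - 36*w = -6*a^3 + a^2*(8*w + 13) + a*(-2*w^2 + 14*w + 99) - 7*w^2 - 49*w - 70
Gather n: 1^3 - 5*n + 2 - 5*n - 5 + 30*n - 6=20*n - 8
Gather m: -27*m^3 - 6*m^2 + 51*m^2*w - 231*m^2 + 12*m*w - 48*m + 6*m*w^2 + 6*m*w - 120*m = -27*m^3 + m^2*(51*w - 237) + m*(6*w^2 + 18*w - 168)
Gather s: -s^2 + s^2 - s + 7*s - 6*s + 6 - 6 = 0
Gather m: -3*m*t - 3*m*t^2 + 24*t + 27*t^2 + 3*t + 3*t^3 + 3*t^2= m*(-3*t^2 - 3*t) + 3*t^3 + 30*t^2 + 27*t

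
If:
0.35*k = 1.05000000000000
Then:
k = 3.00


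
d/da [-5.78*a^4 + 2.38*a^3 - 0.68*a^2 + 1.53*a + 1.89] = -23.12*a^3 + 7.14*a^2 - 1.36*a + 1.53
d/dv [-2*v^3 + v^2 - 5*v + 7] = -6*v^2 + 2*v - 5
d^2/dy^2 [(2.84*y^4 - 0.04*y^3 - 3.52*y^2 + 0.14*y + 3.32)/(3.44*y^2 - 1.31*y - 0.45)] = (67.214848*y^6 - 76.789056*y^5 + 2.86442399999999*y^4 - 1.885896*y^3 + 209.791272*y^2 - 88.515768*y + 20.082964)/(40.707584*y^6 - 46.506048*y^5 + 1.734792*y^4 + 9.919189*y^3 - 0.226935*y^2 - 0.795825*y - 0.091125)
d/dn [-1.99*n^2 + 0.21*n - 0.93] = 0.21 - 3.98*n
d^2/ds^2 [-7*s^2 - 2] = -14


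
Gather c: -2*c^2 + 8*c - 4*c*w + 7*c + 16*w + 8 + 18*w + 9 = -2*c^2 + c*(15 - 4*w) + 34*w + 17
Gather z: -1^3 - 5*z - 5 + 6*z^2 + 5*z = 6*z^2 - 6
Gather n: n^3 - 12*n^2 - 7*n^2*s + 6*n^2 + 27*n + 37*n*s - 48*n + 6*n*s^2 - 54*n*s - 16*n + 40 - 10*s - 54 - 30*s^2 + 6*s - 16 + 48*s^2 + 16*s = n^3 + n^2*(-7*s - 6) + n*(6*s^2 - 17*s - 37) + 18*s^2 + 12*s - 30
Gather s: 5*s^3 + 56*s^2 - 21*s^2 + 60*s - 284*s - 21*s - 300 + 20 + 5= 5*s^3 + 35*s^2 - 245*s - 275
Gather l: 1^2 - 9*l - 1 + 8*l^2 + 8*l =8*l^2 - l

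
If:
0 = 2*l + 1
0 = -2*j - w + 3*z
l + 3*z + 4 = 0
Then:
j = -w/2 - 7/4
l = -1/2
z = -7/6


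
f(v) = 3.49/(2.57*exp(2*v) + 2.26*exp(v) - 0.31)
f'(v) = 3.49*(-5.14*exp(2*v) - 2.26*exp(v))/(2.57*exp(2*v) + 2.26*exp(v) - 0.31)^2 = (-17.9386*exp(v) - 7.8874)*exp(v)/(2.57*exp(2*v) + 2.26*exp(v) - 0.31)^2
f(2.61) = 0.01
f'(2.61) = -0.01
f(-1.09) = 4.71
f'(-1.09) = -8.54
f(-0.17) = 1.02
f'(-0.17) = -1.65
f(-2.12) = -2051.72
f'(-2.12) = -416526.23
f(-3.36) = -15.28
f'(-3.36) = -5.67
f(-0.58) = 1.98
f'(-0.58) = -3.24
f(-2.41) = -40.45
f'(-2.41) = -114.59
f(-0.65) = 2.22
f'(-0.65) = -3.65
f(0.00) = 0.77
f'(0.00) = -1.26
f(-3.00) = -18.26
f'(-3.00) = -11.97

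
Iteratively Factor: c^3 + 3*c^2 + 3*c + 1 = (c + 1)*(c^2 + 2*c + 1) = (c + 1)^2*(c + 1)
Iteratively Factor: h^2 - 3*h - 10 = (h - 5)*(h + 2)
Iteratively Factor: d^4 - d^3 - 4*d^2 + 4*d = (d - 2)*(d^3 + d^2 - 2*d) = (d - 2)*(d - 1)*(d^2 + 2*d) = (d - 2)*(d - 1)*(d + 2)*(d)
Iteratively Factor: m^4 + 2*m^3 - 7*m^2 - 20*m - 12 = (m + 1)*(m^3 + m^2 - 8*m - 12) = (m + 1)*(m + 2)*(m^2 - m - 6) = (m - 3)*(m + 1)*(m + 2)*(m + 2)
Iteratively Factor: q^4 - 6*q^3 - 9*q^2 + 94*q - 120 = (q + 4)*(q^3 - 10*q^2 + 31*q - 30) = (q - 2)*(q + 4)*(q^2 - 8*q + 15) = (q - 5)*(q - 2)*(q + 4)*(q - 3)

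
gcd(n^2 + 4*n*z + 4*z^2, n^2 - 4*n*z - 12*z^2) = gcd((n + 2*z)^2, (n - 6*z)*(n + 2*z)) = n + 2*z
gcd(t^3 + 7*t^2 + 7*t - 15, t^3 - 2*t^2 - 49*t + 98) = 1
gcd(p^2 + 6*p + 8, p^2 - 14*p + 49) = 1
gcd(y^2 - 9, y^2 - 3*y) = y - 3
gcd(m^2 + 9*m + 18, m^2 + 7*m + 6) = m + 6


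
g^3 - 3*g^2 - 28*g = g*(g - 7)*(g + 4)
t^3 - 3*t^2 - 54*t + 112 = (t - 8)*(t - 2)*(t + 7)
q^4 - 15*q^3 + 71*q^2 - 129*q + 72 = (q - 8)*(q - 3)^2*(q - 1)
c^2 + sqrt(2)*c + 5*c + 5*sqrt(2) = (c + 5)*(c + sqrt(2))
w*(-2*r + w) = -2*r*w + w^2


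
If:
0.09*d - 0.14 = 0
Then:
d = 1.56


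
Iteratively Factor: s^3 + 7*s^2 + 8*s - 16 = (s - 1)*(s^2 + 8*s + 16) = (s - 1)*(s + 4)*(s + 4)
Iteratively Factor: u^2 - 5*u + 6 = (u - 3)*(u - 2)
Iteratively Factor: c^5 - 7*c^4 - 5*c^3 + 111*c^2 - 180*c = (c - 5)*(c^4 - 2*c^3 - 15*c^2 + 36*c) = (c - 5)*(c - 3)*(c^3 + c^2 - 12*c) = (c - 5)*(c - 3)*(c + 4)*(c^2 - 3*c) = (c - 5)*(c - 3)^2*(c + 4)*(c)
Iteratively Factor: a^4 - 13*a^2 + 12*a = (a + 4)*(a^3 - 4*a^2 + 3*a) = (a - 1)*(a + 4)*(a^2 - 3*a) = (a - 3)*(a - 1)*(a + 4)*(a)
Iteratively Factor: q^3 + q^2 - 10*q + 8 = (q - 1)*(q^2 + 2*q - 8) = (q - 1)*(q + 4)*(q - 2)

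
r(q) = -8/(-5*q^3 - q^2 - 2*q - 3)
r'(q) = -8*(15*q^2 + 2*q + 2)/(-5*q^3 - q^2 - 2*q - 3)^2 = 8*(-15*q^2 - 2*q - 2)/(5*q^3 + q^2 + 2*q + 3)^2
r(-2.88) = -0.07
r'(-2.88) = -0.07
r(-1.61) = -0.43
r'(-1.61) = -0.88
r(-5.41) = -0.01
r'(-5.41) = -0.01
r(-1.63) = -0.42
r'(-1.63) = -0.83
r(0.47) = 1.71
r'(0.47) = -2.28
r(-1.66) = -0.39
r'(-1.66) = -0.77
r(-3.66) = -0.03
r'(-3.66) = -0.03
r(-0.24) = 3.19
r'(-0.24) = -3.03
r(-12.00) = 0.00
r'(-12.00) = 0.00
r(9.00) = 0.00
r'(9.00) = 0.00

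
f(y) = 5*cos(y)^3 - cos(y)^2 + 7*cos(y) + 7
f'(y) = -15*sin(y)*cos(y)^2 + 2*sin(y)*cos(y) - 7*sin(y)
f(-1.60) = 6.79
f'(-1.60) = 7.07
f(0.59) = 14.99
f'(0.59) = -8.73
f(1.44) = 7.91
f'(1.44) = -6.93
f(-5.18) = 10.41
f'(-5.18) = -8.16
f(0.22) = 17.53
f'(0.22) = -4.22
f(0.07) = 17.95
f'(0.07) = -1.39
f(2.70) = -3.84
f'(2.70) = -9.00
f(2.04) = 3.17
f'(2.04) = -9.79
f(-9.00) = -3.99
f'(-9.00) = 8.77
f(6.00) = 17.23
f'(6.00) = 5.28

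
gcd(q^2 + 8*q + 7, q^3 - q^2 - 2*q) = q + 1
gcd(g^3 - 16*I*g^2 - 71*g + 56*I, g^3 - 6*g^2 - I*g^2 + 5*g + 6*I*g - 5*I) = g - I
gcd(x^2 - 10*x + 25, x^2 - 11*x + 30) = x - 5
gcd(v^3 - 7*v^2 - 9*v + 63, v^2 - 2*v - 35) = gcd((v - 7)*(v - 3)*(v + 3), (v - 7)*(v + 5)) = v - 7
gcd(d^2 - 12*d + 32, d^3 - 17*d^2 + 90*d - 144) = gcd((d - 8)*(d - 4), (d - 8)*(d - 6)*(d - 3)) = d - 8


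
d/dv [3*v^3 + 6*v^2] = 3*v*(3*v + 4)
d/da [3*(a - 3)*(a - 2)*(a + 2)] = 9*a^2 - 18*a - 12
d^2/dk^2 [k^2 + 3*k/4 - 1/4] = 2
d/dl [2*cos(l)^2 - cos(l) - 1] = (1 - 4*cos(l))*sin(l)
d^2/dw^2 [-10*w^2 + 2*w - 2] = -20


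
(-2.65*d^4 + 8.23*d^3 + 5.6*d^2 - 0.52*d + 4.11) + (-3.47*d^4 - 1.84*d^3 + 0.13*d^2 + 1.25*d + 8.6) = -6.12*d^4 + 6.39*d^3 + 5.73*d^2 + 0.73*d + 12.71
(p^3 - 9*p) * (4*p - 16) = 4*p^4 - 16*p^3 - 36*p^2 + 144*p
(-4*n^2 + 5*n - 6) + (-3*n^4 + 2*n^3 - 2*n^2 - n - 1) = -3*n^4 + 2*n^3 - 6*n^2 + 4*n - 7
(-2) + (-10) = -12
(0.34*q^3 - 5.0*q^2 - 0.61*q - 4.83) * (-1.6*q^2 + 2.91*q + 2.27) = -0.544*q^5 + 8.9894*q^4 - 12.8022*q^3 - 5.3971*q^2 - 15.44*q - 10.9641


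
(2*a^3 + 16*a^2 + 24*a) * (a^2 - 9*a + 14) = 2*a^5 - 2*a^4 - 92*a^3 + 8*a^2 + 336*a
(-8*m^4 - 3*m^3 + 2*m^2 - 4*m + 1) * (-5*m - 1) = 40*m^5 + 23*m^4 - 7*m^3 + 18*m^2 - m - 1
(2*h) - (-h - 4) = 3*h + 4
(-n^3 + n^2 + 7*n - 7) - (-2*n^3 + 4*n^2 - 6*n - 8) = n^3 - 3*n^2 + 13*n + 1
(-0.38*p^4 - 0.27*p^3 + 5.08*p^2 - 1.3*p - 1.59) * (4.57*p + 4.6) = -1.7366*p^5 - 2.9819*p^4 + 21.9736*p^3 + 17.427*p^2 - 13.2463*p - 7.314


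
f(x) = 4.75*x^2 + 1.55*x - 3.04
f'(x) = 9.5*x + 1.55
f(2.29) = 25.42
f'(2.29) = 23.30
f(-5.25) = 119.74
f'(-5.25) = -48.32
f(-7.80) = 273.86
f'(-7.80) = -72.55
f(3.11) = 47.72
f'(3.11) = 31.10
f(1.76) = 14.40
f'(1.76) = 18.27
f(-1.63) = 7.05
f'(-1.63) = -13.94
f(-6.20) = 169.94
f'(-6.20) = -57.35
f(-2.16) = 15.77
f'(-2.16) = -18.97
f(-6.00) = 158.66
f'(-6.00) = -55.45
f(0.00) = -3.04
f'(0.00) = 1.55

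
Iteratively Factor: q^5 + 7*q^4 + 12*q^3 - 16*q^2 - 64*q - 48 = (q + 2)*(q^4 + 5*q^3 + 2*q^2 - 20*q - 24) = (q + 2)^2*(q^3 + 3*q^2 - 4*q - 12) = (q + 2)^3*(q^2 + q - 6) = (q + 2)^3*(q + 3)*(q - 2)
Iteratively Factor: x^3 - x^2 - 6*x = (x)*(x^2 - x - 6) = x*(x + 2)*(x - 3)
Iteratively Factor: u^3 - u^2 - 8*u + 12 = (u - 2)*(u^2 + u - 6) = (u - 2)^2*(u + 3)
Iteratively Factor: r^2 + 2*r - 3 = (r - 1)*(r + 3)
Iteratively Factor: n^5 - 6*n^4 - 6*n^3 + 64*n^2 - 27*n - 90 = (n + 3)*(n^4 - 9*n^3 + 21*n^2 + n - 30) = (n - 5)*(n + 3)*(n^3 - 4*n^2 + n + 6) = (n - 5)*(n - 3)*(n + 3)*(n^2 - n - 2) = (n - 5)*(n - 3)*(n + 1)*(n + 3)*(n - 2)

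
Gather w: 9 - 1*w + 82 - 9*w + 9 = 100 - 10*w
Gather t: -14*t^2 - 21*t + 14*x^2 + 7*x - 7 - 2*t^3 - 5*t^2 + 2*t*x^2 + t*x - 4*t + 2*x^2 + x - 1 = -2*t^3 - 19*t^2 + t*(2*x^2 + x - 25) + 16*x^2 + 8*x - 8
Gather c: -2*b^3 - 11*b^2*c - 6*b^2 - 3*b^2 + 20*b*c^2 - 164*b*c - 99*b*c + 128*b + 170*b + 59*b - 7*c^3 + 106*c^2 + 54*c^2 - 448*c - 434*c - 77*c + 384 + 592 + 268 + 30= -2*b^3 - 9*b^2 + 357*b - 7*c^3 + c^2*(20*b + 160) + c*(-11*b^2 - 263*b - 959) + 1274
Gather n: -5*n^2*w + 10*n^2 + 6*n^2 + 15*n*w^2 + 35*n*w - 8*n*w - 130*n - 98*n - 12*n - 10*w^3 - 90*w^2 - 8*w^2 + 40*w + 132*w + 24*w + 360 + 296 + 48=n^2*(16 - 5*w) + n*(15*w^2 + 27*w - 240) - 10*w^3 - 98*w^2 + 196*w + 704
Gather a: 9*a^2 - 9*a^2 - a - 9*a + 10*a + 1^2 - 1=0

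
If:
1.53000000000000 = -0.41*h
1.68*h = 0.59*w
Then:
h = -3.73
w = -10.63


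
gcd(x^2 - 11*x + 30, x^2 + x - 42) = x - 6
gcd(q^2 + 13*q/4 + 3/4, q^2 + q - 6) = q + 3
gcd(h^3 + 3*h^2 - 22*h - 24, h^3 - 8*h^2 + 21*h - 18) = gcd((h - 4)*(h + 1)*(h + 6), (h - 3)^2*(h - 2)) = 1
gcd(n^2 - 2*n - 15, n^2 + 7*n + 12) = n + 3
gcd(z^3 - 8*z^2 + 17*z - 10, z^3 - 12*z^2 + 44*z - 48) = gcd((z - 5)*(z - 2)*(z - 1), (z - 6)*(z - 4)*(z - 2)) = z - 2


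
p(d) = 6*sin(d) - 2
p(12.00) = -5.22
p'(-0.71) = 4.55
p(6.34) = -1.66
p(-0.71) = -5.91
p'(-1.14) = 2.51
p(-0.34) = -4.00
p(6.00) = -3.68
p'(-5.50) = 4.25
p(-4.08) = 2.84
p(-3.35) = -0.76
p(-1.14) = -7.45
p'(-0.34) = 5.66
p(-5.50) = 2.23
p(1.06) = 3.23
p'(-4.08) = -3.55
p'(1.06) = 2.93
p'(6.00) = 5.76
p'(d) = 6*cos(d)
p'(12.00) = 5.06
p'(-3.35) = -5.87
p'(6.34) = 5.99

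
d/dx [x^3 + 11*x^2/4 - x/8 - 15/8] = 3*x^2 + 11*x/2 - 1/8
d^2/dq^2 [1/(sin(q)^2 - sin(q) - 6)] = (4*sin(q)^4 - 3*sin(q)^3 + 19*sin(q)^2 - 14)/(sin(q) + cos(q)^2 + 5)^3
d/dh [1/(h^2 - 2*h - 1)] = 2*(1 - h)/(-h^2 + 2*h + 1)^2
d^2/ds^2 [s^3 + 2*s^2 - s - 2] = 6*s + 4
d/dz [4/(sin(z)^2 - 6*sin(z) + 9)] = -8*cos(z)/(sin(z) - 3)^3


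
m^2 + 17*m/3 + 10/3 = (m + 2/3)*(m + 5)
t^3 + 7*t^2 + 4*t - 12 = (t - 1)*(t + 2)*(t + 6)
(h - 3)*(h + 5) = h^2 + 2*h - 15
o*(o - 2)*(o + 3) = o^3 + o^2 - 6*o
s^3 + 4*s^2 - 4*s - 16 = (s - 2)*(s + 2)*(s + 4)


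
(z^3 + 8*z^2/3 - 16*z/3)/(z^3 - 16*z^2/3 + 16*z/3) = (z + 4)/(z - 4)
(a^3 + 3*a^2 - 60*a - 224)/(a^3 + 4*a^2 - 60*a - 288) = (a^2 + 11*a + 28)/(a^2 + 12*a + 36)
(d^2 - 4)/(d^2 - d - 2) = (d + 2)/(d + 1)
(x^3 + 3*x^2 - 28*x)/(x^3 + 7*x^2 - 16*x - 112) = x/(x + 4)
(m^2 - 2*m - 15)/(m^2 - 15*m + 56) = (m^2 - 2*m - 15)/(m^2 - 15*m + 56)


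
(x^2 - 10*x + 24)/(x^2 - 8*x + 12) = (x - 4)/(x - 2)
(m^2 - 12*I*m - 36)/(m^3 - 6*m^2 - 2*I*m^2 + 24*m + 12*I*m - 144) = (m - 6*I)/(m^2 + m*(-6 + 4*I) - 24*I)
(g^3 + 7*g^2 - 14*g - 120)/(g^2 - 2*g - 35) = (g^2 + 2*g - 24)/(g - 7)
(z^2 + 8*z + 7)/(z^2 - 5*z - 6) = (z + 7)/(z - 6)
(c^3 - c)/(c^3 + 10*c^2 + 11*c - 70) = (c^3 - c)/(c^3 + 10*c^2 + 11*c - 70)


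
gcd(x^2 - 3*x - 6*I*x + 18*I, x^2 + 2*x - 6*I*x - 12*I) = x - 6*I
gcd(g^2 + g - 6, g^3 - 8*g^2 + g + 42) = 1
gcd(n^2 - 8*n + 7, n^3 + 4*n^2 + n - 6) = n - 1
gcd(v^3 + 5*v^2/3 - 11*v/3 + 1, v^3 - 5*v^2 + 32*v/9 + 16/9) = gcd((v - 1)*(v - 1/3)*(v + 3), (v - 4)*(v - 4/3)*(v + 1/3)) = 1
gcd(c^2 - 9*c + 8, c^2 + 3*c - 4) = c - 1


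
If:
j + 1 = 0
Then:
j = -1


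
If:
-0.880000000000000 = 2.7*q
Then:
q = -0.33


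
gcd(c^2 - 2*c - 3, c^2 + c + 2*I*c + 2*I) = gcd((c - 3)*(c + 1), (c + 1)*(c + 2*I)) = c + 1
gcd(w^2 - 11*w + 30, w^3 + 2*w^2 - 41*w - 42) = w - 6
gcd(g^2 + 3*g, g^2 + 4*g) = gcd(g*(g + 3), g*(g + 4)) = g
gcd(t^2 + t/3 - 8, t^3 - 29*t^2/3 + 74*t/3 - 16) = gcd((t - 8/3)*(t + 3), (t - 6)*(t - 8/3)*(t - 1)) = t - 8/3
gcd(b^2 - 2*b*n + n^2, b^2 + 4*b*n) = 1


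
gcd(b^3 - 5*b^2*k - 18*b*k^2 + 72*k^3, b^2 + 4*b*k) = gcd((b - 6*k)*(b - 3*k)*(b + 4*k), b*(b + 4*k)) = b + 4*k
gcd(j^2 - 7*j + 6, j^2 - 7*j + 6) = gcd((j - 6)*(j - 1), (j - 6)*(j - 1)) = j^2 - 7*j + 6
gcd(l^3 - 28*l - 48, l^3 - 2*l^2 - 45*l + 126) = l - 6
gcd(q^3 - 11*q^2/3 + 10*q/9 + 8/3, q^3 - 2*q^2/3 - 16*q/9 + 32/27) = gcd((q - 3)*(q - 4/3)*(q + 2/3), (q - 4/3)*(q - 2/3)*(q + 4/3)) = q - 4/3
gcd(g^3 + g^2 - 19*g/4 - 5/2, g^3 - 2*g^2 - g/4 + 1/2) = g^2 - 3*g/2 - 1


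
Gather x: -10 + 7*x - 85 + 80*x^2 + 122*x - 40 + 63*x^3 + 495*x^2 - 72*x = 63*x^3 + 575*x^2 + 57*x - 135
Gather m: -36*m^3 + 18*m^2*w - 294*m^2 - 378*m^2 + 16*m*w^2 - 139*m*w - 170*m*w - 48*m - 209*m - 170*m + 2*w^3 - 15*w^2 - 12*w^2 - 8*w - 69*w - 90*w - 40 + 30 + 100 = -36*m^3 + m^2*(18*w - 672) + m*(16*w^2 - 309*w - 427) + 2*w^3 - 27*w^2 - 167*w + 90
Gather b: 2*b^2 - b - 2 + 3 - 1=2*b^2 - b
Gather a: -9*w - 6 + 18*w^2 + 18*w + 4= 18*w^2 + 9*w - 2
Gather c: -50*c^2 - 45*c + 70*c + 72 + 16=-50*c^2 + 25*c + 88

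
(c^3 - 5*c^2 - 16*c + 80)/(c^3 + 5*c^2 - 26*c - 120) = (c - 4)/(c + 6)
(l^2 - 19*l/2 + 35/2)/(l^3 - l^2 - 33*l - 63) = (l - 5/2)/(l^2 + 6*l + 9)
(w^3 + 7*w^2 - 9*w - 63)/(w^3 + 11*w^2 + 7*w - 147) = (w + 3)/(w + 7)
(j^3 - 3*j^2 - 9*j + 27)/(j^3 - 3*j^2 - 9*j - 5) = (-j^3 + 3*j^2 + 9*j - 27)/(-j^3 + 3*j^2 + 9*j + 5)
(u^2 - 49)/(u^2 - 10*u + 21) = (u + 7)/(u - 3)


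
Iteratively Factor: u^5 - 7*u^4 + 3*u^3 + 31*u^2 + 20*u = (u - 5)*(u^4 - 2*u^3 - 7*u^2 - 4*u) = (u - 5)*(u - 4)*(u^3 + 2*u^2 + u) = (u - 5)*(u - 4)*(u + 1)*(u^2 + u) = u*(u - 5)*(u - 4)*(u + 1)*(u + 1)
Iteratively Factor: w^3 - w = (w)*(w^2 - 1) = w*(w + 1)*(w - 1)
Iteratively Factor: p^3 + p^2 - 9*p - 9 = (p - 3)*(p^2 + 4*p + 3) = (p - 3)*(p + 3)*(p + 1)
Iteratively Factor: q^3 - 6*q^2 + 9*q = (q - 3)*(q^2 - 3*q) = (q - 3)^2*(q)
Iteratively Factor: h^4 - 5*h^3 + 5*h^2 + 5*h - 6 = (h - 1)*(h^3 - 4*h^2 + h + 6) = (h - 3)*(h - 1)*(h^2 - h - 2) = (h - 3)*(h - 2)*(h - 1)*(h + 1)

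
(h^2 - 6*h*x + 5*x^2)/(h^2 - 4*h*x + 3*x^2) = (-h + 5*x)/(-h + 3*x)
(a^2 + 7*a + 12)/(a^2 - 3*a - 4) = (a^2 + 7*a + 12)/(a^2 - 3*a - 4)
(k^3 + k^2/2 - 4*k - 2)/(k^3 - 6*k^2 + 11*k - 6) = (k^2 + 5*k/2 + 1)/(k^2 - 4*k + 3)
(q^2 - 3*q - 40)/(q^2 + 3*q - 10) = (q - 8)/(q - 2)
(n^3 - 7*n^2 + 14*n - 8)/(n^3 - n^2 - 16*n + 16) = (n - 2)/(n + 4)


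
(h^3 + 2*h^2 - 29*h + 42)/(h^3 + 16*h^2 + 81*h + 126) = (h^2 - 5*h + 6)/(h^2 + 9*h + 18)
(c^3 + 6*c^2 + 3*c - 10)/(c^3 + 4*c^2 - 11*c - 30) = (c - 1)/(c - 3)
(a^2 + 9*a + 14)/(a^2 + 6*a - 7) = (a + 2)/(a - 1)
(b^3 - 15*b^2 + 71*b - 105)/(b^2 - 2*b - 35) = (b^2 - 8*b + 15)/(b + 5)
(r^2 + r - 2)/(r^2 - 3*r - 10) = (r - 1)/(r - 5)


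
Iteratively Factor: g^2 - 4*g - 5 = (g - 5)*(g + 1)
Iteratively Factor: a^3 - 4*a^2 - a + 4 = (a - 4)*(a^2 - 1) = (a - 4)*(a - 1)*(a + 1)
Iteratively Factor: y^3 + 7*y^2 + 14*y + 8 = (y + 4)*(y^2 + 3*y + 2) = (y + 1)*(y + 4)*(y + 2)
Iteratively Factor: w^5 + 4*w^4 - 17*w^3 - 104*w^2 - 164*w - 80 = (w + 1)*(w^4 + 3*w^3 - 20*w^2 - 84*w - 80) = (w - 5)*(w + 1)*(w^3 + 8*w^2 + 20*w + 16) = (w - 5)*(w + 1)*(w + 2)*(w^2 + 6*w + 8) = (w - 5)*(w + 1)*(w + 2)^2*(w + 4)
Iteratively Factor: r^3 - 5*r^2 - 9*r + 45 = (r - 5)*(r^2 - 9) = (r - 5)*(r + 3)*(r - 3)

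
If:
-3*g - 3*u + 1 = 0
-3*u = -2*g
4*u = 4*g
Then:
No Solution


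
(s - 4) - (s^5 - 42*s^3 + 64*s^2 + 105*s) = -s^5 + 42*s^3 - 64*s^2 - 104*s - 4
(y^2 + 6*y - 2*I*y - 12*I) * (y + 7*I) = y^3 + 6*y^2 + 5*I*y^2 + 14*y + 30*I*y + 84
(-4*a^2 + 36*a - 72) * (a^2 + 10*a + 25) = -4*a^4 - 4*a^3 + 188*a^2 + 180*a - 1800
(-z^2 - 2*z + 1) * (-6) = 6*z^2 + 12*z - 6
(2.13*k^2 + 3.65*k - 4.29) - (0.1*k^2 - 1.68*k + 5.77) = 2.03*k^2 + 5.33*k - 10.06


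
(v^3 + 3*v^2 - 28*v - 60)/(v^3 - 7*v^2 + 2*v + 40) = (v + 6)/(v - 4)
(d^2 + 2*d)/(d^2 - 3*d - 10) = d/(d - 5)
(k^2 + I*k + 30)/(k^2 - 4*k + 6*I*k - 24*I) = (k - 5*I)/(k - 4)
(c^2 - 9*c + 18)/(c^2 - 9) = (c - 6)/(c + 3)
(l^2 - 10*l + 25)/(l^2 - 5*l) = (l - 5)/l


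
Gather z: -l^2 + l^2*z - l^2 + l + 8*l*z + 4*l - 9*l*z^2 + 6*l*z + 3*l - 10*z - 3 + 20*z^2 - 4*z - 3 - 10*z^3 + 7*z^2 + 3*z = -2*l^2 + 8*l - 10*z^3 + z^2*(27 - 9*l) + z*(l^2 + 14*l - 11) - 6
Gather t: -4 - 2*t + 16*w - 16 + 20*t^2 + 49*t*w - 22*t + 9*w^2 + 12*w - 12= 20*t^2 + t*(49*w - 24) + 9*w^2 + 28*w - 32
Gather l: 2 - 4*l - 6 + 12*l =8*l - 4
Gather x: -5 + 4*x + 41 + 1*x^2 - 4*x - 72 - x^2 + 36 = 0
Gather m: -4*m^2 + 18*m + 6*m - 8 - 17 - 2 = -4*m^2 + 24*m - 27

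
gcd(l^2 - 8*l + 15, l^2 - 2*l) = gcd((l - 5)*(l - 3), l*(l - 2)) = 1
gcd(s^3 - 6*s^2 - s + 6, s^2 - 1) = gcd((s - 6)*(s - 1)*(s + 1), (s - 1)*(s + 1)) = s^2 - 1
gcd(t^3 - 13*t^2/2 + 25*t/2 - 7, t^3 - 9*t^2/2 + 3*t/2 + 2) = t - 1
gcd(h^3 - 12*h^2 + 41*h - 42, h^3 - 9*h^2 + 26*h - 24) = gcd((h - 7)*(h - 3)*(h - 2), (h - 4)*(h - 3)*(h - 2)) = h^2 - 5*h + 6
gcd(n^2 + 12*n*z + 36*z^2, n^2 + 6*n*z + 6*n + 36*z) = n + 6*z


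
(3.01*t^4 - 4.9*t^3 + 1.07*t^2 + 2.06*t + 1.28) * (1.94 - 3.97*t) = -11.9497*t^5 + 25.2924*t^4 - 13.7539*t^3 - 6.1024*t^2 - 1.0852*t + 2.4832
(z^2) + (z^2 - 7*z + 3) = 2*z^2 - 7*z + 3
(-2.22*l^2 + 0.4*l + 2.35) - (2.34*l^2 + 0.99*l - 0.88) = -4.56*l^2 - 0.59*l + 3.23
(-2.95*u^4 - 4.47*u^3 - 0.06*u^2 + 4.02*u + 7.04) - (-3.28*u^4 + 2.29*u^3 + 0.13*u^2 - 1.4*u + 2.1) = 0.33*u^4 - 6.76*u^3 - 0.19*u^2 + 5.42*u + 4.94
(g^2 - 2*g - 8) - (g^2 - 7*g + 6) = 5*g - 14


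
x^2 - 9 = (x - 3)*(x + 3)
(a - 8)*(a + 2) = a^2 - 6*a - 16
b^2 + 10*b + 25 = (b + 5)^2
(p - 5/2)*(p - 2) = p^2 - 9*p/2 + 5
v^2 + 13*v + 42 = (v + 6)*(v + 7)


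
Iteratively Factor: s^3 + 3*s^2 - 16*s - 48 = (s - 4)*(s^2 + 7*s + 12) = (s - 4)*(s + 4)*(s + 3)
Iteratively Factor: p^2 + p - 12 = (p + 4)*(p - 3)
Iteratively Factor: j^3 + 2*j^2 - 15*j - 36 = (j + 3)*(j^2 - j - 12) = (j - 4)*(j + 3)*(j + 3)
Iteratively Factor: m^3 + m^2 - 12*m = (m + 4)*(m^2 - 3*m) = (m - 3)*(m + 4)*(m)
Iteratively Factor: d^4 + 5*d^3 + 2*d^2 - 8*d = (d)*(d^3 + 5*d^2 + 2*d - 8) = d*(d + 2)*(d^2 + 3*d - 4) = d*(d + 2)*(d + 4)*(d - 1)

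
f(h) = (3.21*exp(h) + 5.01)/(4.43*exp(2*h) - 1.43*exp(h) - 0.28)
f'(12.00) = 0.00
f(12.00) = 0.00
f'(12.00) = 0.00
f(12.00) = 0.00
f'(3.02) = -0.04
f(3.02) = 0.04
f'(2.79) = -0.06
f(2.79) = 0.05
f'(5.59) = -0.00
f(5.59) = 0.00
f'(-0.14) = -11.24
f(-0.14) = 4.27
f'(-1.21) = -25.15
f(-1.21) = -19.10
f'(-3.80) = 1.23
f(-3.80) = -16.40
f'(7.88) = -0.00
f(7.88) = 0.00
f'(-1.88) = -0.82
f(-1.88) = -13.92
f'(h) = (3.21*exp(h) + 5.01)*(-8.86*exp(2*h) + 1.43*exp(h))/(4.43*exp(2*h) - 1.43*exp(h) - 0.28)^2 + 3.21*exp(h)/(4.43*exp(2*h) - 1.43*exp(h) - 0.28) = (-14.2203*exp(2*h) - 44.3886*exp(h) + 6.2655)*exp(h)/(19.6249*exp(4*h) - 12.6698*exp(3*h) - 0.4359*exp(2*h) + 0.8008*exp(h) + 0.0784)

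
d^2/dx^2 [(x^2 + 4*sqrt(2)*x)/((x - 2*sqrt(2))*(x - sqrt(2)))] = 2*(7*sqrt(2)*x^3 - 12*x^2 - 48*sqrt(2)*x + 112)/(x^6 - 9*sqrt(2)*x^5 + 66*x^4 - 126*sqrt(2)*x^3 + 264*x^2 - 144*sqrt(2)*x + 64)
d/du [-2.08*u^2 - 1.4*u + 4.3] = -4.16*u - 1.4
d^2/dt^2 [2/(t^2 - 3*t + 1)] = 4*(-t^2 + 3*t + (2*t - 3)^2 - 1)/(t^2 - 3*t + 1)^3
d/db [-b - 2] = -1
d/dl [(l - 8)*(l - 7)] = 2*l - 15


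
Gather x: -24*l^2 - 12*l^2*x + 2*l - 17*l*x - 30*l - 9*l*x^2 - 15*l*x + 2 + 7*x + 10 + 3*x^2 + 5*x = -24*l^2 - 28*l + x^2*(3 - 9*l) + x*(-12*l^2 - 32*l + 12) + 12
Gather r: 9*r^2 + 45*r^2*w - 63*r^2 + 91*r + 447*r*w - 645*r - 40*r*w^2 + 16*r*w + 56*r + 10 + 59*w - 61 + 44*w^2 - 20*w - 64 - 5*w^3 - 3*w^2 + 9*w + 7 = r^2*(45*w - 54) + r*(-40*w^2 + 463*w - 498) - 5*w^3 + 41*w^2 + 48*w - 108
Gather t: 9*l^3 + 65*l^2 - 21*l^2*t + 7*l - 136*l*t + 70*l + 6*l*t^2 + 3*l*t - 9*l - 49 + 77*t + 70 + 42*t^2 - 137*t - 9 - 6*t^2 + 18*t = 9*l^3 + 65*l^2 + 68*l + t^2*(6*l + 36) + t*(-21*l^2 - 133*l - 42) + 12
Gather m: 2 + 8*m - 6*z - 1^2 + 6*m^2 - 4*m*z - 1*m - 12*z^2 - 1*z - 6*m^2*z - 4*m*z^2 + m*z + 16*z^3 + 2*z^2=m^2*(6 - 6*z) + m*(-4*z^2 - 3*z + 7) + 16*z^3 - 10*z^2 - 7*z + 1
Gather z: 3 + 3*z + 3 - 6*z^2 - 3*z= 6 - 6*z^2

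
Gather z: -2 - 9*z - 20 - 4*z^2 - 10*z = -4*z^2 - 19*z - 22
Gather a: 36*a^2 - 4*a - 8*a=36*a^2 - 12*a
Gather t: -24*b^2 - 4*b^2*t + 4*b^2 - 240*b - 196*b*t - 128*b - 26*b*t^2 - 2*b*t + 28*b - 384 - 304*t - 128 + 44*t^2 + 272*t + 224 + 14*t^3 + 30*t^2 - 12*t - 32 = -20*b^2 - 340*b + 14*t^3 + t^2*(74 - 26*b) + t*(-4*b^2 - 198*b - 44) - 320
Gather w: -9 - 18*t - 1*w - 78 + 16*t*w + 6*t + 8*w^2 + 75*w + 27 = -12*t + 8*w^2 + w*(16*t + 74) - 60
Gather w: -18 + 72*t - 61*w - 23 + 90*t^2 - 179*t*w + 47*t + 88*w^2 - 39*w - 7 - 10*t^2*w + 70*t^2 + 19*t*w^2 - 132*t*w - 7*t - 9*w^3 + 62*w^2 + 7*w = 160*t^2 + 112*t - 9*w^3 + w^2*(19*t + 150) + w*(-10*t^2 - 311*t - 93) - 48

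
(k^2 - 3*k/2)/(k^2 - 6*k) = (k - 3/2)/(k - 6)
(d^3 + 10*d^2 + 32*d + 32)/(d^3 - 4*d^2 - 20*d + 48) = (d^2 + 6*d + 8)/(d^2 - 8*d + 12)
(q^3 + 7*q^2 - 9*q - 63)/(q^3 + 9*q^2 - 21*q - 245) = (q^2 - 9)/(q^2 + 2*q - 35)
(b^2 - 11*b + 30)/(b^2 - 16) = (b^2 - 11*b + 30)/(b^2 - 16)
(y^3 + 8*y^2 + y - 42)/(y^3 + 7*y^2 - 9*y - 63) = (y - 2)/(y - 3)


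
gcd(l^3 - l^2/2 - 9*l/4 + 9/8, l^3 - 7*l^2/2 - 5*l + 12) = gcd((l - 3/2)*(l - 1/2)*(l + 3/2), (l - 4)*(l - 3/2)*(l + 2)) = l - 3/2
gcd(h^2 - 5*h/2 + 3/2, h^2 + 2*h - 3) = h - 1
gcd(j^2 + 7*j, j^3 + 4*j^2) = j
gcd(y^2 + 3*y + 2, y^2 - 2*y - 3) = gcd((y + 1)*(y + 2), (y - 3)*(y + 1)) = y + 1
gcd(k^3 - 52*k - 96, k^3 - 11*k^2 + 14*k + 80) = k^2 - 6*k - 16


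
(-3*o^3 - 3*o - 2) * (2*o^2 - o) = -6*o^5 + 3*o^4 - 6*o^3 - o^2 + 2*o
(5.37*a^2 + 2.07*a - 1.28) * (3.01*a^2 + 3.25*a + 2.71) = 16.1637*a^4 + 23.6832*a^3 + 17.4274*a^2 + 1.4497*a - 3.4688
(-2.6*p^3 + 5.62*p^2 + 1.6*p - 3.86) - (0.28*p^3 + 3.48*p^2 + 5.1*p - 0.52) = -2.88*p^3 + 2.14*p^2 - 3.5*p - 3.34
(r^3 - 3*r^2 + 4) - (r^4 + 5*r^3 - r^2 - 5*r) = -r^4 - 4*r^3 - 2*r^2 + 5*r + 4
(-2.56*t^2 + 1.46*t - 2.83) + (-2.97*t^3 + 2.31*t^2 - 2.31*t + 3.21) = -2.97*t^3 - 0.25*t^2 - 0.85*t + 0.38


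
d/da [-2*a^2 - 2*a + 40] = -4*a - 2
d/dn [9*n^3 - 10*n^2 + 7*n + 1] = 27*n^2 - 20*n + 7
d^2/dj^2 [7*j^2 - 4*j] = 14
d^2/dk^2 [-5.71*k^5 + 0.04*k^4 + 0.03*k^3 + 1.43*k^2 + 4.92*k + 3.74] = -114.2*k^3 + 0.48*k^2 + 0.18*k + 2.86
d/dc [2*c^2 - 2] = 4*c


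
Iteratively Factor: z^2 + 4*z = (z + 4)*(z)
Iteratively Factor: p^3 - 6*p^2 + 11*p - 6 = (p - 2)*(p^2 - 4*p + 3) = (p - 2)*(p - 1)*(p - 3)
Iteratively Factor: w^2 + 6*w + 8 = (w + 2)*(w + 4)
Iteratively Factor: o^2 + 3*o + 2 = (o + 1)*(o + 2)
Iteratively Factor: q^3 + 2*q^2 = (q + 2)*(q^2) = q*(q + 2)*(q)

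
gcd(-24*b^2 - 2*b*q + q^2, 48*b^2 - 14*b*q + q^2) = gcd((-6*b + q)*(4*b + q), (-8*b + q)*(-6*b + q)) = -6*b + q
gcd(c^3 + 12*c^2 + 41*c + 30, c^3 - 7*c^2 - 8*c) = c + 1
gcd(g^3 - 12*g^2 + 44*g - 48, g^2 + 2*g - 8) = g - 2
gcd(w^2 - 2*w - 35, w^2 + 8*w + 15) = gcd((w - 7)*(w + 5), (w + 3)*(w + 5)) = w + 5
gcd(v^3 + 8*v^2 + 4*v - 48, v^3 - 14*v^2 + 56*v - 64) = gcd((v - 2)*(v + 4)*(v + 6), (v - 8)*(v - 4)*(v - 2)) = v - 2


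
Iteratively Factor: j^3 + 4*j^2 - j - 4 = (j + 4)*(j^2 - 1) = (j - 1)*(j + 4)*(j + 1)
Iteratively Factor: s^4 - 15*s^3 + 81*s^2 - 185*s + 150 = (s - 5)*(s^3 - 10*s^2 + 31*s - 30) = (s - 5)*(s - 2)*(s^2 - 8*s + 15) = (s - 5)^2*(s - 2)*(s - 3)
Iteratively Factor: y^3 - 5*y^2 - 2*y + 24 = (y + 2)*(y^2 - 7*y + 12) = (y - 3)*(y + 2)*(y - 4)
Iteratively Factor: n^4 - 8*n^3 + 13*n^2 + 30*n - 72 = (n - 4)*(n^3 - 4*n^2 - 3*n + 18) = (n - 4)*(n - 3)*(n^2 - n - 6) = (n - 4)*(n - 3)*(n + 2)*(n - 3)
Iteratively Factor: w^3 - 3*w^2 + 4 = (w - 2)*(w^2 - w - 2) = (w - 2)^2*(w + 1)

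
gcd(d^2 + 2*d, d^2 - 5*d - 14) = d + 2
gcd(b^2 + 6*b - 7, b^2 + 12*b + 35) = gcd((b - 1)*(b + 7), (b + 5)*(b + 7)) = b + 7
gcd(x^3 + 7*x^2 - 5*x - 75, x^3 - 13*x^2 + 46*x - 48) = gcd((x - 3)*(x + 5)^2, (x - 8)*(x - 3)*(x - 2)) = x - 3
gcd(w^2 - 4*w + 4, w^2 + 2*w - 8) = w - 2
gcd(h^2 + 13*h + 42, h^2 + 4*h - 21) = h + 7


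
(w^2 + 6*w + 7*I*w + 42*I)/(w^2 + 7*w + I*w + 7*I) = (w^2 + w*(6 + 7*I) + 42*I)/(w^2 + w*(7 + I) + 7*I)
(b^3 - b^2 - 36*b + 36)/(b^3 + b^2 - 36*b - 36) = (b - 1)/(b + 1)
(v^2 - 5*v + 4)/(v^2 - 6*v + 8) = (v - 1)/(v - 2)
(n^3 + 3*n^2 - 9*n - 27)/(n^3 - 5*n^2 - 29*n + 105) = (n^2 + 6*n + 9)/(n^2 - 2*n - 35)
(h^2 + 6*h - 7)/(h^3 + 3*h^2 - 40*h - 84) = (h - 1)/(h^2 - 4*h - 12)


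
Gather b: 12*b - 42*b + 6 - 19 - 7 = -30*b - 20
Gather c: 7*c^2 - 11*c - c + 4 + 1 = 7*c^2 - 12*c + 5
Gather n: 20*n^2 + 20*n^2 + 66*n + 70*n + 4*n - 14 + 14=40*n^2 + 140*n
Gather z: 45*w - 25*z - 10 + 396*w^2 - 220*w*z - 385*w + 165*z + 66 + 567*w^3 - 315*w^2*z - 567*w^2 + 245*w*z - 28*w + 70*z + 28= 567*w^3 - 171*w^2 - 368*w + z*(-315*w^2 + 25*w + 210) + 84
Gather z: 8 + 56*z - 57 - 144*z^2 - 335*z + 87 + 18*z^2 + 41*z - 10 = -126*z^2 - 238*z + 28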